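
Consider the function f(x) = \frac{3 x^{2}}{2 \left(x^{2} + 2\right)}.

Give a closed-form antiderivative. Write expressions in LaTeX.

Since d/dx undoes antidifferentiation here, F'(x) = f(x) is required of F(x).
Check: d/dx[\frac{3 \left(x - \sqrt{2} \operatorname{atan}{\left(\frac{\sqrt{2} x}{2} \right)}\right)}{2}] = \frac{3 x^{2}}{2 x^{2} + 4}, which equals f(x).

An antiderivative is F(x) = \frac{3 \left(x - \sqrt{2} \operatorname{atan}{\left(\frac{\sqrt{2} x}{2} \right)}\right)}{2}.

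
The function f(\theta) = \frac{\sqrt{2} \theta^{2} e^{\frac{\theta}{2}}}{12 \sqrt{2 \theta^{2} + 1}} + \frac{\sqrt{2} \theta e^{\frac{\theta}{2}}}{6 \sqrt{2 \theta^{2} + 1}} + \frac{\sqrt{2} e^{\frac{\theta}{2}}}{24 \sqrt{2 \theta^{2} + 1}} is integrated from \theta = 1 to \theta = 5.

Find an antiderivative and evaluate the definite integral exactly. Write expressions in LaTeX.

Antiderivative: F(\theta) = \frac{\sqrt{\theta^{2} + \frac{1}{2}} e^{\frac{\theta}{2}}}{6}; value = - \frac{\sqrt{6} e^{\frac{1}{2}}}{12} + \frac{\sqrt{102} e^{\frac{5}{2}}}{12}

Recognize the product-rule pattern: f = u'v + uv' with u = \frac{\sqrt{\theta^{2} + \frac{1}{2}}}{6}, v = e^{\frac{\theta}{2}}, so integration by parts undoes it.
F(\theta) = \frac{\sqrt{\theta^{2} + \frac{1}{2}} e^{\frac{\theta}{2}}}{6} is an antiderivative of f.
Check: d/d\theta[\frac{\sqrt{\theta^{2} + \frac{1}{2}} e^{\frac{\theta}{2}}}{6}] = \frac{\sqrt{2} \left(2 \theta^{2} e^{\frac{\theta}{2}} + 4 \theta e^{\frac{\theta}{2}} + e^{\frac{\theta}{2}}\right)}{24 \sqrt{2 \theta^{2} + 1}}, which equals f(\theta).
F(5) = \frac{\sqrt{102} e^{\frac{5}{2}}}{12}; F(1) = \frac{\sqrt{6} e^{\frac{1}{2}}}{12}.
Integral = F(5) - F(1) = - \frac{\sqrt{6} e^{\frac{1}{2}}}{12} + \frac{\sqrt{102} e^{\frac{5}{2}}}{12}.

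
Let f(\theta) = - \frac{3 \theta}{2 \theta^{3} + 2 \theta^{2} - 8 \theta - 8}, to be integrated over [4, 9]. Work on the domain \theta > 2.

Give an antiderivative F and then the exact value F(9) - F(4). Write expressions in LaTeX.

Factor the denominator (2 \left(\theta - 2\right) \left(\theta + 1\right) \left(\theta + 2\right)) and decompose: f = \frac{3}{4 \left(\theta + 2\right)} - \frac{1}{2 \left(\theta + 1\right)} - \frac{1}{4 \left(\theta - 2\right)}; each piece integrates to a log, atan, or power term.
F(\theta) = \frac{- \log{\left(\theta - 2 \right)} - 2 \log{\left(\theta + 1 \right)} + 3 \log{\left(\theta + 2 \right)}}{4} is an antiderivative of f.
Check: d/d\theta[\frac{- \log{\left(\theta - 2 \right)} - 2 \log{\left(\theta + 1 \right)} + 3 \log{\left(\theta + 2 \right)}}{4}] = - \frac{3 \theta}{2 \theta^{3} + 2 \theta^{2} - 8 \theta - 8} = f(\theta).
F(9) = - \frac{\log{\left(10 \right)}}{2} - \frac{\log{\left(7 \right)}}{4} + \frac{3 \log{\left(11 \right)}}{4}; F(4) = - \frac{\log{\left(5 \right)}}{2} - \frac{\log{\left(2 \right)}}{4} + \frac{3 \log{\left(6 \right)}}{4}.
Integral = F(9) - F(4) = - \frac{3 \log{\left(6 \right)}}{4} - \frac{\log{\left(10 \right)}}{2} - \frac{\log{\left(7 \right)}}{4} + \frac{\log{\left(2 \right)}}{4} + \frac{\log{\left(5 \right)}}{2} + \frac{3 \log{\left(11 \right)}}{4}.

Antiderivative: F(\theta) = \frac{- \log{\left(\theta - 2 \right)} - 2 \log{\left(\theta + 1 \right)} + 3 \log{\left(\theta + 2 \right)}}{4}; value = - \frac{3 \log{\left(6 \right)}}{4} - \frac{\log{\left(10 \right)}}{2} - \frac{\log{\left(7 \right)}}{4} + \frac{\log{\left(2 \right)}}{4} + \frac{\log{\left(5 \right)}}{2} + \frac{3 \log{\left(11 \right)}}{4}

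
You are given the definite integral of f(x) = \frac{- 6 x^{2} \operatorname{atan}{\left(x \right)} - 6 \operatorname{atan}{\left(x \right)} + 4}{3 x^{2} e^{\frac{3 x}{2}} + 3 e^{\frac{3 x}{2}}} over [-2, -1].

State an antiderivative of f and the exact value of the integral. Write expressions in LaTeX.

Recognize the product-rule pattern: f = u'v + uv' with u = \frac{4 \operatorname{atan}{\left(x \right)}}{3}, v = e^{- \frac{3 x}{2}}, so integration by parts undoes it.
F(x) = \frac{4 e^{- \frac{3 x}{2}} \operatorname{atan}{\left(x \right)}}{3} is an antiderivative of f.
Check: d/dx[\frac{4 e^{- \frac{3 x}{2}} \operatorname{atan}{\left(x \right)}}{3}] = \frac{- 6 x^{2} \operatorname{atan}{\left(x \right)} - 6 \operatorname{atan}{\left(x \right)} + 4}{3 x^{2} e^{\frac{3 x}{2}} + 3 e^{\frac{3 x}{2}}} = f(x).
F(-1) = - \frac{\pi e^{\frac{3}{2}}}{3}; F(-2) = - \frac{4 e^{3} \operatorname{atan}{\left(2 \right)}}{3}.
Integral = F(-1) - F(-2) = - \frac{\pi e^{\frac{3}{2}}}{3} + \frac{4 e^{3} \operatorname{atan}{\left(2 \right)}}{3}.

Antiderivative: F(x) = \frac{4 e^{- \frac{3 x}{2}} \operatorname{atan}{\left(x \right)}}{3}; value = - \frac{\pi e^{\frac{3}{2}}}{3} + \frac{4 e^{3} \operatorname{atan}{\left(2 \right)}}{3}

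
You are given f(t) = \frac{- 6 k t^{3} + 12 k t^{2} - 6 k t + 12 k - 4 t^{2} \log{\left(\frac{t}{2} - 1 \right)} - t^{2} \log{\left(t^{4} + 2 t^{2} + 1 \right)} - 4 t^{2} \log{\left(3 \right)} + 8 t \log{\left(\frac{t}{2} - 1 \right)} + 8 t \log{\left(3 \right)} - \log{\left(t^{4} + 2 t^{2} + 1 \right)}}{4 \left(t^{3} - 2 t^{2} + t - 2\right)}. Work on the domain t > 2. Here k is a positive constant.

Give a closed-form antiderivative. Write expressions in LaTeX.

Recover f(t) by differentiating a candidate F(t); any mismatch rules it out.
Check: d/dt[- \frac{3 k t}{2} - \frac{\log{\left(\frac{t}{2} - 1 \right)} \log{\left(t^{4} + 2 t^{2} + 1 \right)}}{4} - \frac{\log{\left(3 \right)} \log{\left(t^{4} + 2 t^{2} + 1 \right)}}{4}] = \frac{- 6 k t^{3} + 12 k t^{2} - 6 k t + 12 k - 4 t^{2} \log{\left(\frac{t}{2} - 1 \right)} - t^{2} \log{\left(t^{4} + 2 t^{2} + 1 \right)} - 4 t^{2} \log{\left(3 \right)} + 8 t \log{\left(\frac{t}{2} - 1 \right)} + 8 t \log{\left(3 \right)} - \log{\left(t^{4} + 2 t^{2} + 1 \right)}}{4 t^{3} - 8 t^{2} + 4 t - 8}, which equals f(t).

An antiderivative is F(t) = - \frac{3 k t}{2} - \frac{\log{\left(\frac{t}{2} - 1 \right)} \log{\left(t^{4} + 2 t^{2} + 1 \right)}}{4} - \frac{\log{\left(3 \right)} \log{\left(t^{4} + 2 t^{2} + 1 \right)}}{4}.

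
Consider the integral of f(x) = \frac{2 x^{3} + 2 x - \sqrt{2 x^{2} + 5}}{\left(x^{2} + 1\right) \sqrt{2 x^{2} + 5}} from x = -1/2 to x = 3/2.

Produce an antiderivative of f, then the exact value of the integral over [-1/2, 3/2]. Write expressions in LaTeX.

Antiderivative: F(x) = \sqrt{2 x^{2} + 5} - \operatorname{atan}{\left(x \right)}; value = - \frac{\sqrt{22}}{2} - \operatorname{atan}{\left(\frac{3}{2} \right)} - \operatorname{atan}{\left(\frac{1}{2} \right)} + \frac{\sqrt{38}}{2}

Since d/dx undoes antidifferentiation here, F'(x) = f(x) is required of F(x).
F(x) = \sqrt{2 x^{2} + 5} - \operatorname{atan}{\left(x \right)} is an antiderivative of f.
Check: d/dx[\sqrt{2 x^{2} + 5} - \operatorname{atan}{\left(x \right)}] = \frac{2 x^{3} + 2 x - \sqrt{2 x^{2} + 5}}{x^{2} \sqrt{2 x^{2} + 5} + \sqrt{2 x^{2} + 5}}, which equals f(x).
F(3/2) = - \operatorname{atan}{\left(\frac{3}{2} \right)} + \frac{\sqrt{38}}{2}; F(-1/2) = \operatorname{atan}{\left(\frac{1}{2} \right)} + \frac{\sqrt{22}}{2}.
Integral = F(3/2) - F(-1/2) = - \frac{\sqrt{22}}{2} - \operatorname{atan}{\left(\frac{3}{2} \right)} - \operatorname{atan}{\left(\frac{1}{2} \right)} + \frac{\sqrt{38}}{2}.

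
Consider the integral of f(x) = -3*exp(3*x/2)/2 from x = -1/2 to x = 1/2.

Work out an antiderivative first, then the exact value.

A first test for any F(x): its x-derivative must equal f(x) identically.
F(x) = -exp(3*x/2) is an antiderivative of f.
Check: d/dx[-exp(3*x/2)] = -3*exp(3*x/2)/2 = f(x).
F(1/2) = -exp(3/4); F(-1/2) = -exp(-3/4).
Integral = F(1/2) - F(-1/2) = -exp(3/4) + exp(-3/4).

Antiderivative: F(x) = -exp(3*x/2); value = -exp(3/4) + exp(-3/4)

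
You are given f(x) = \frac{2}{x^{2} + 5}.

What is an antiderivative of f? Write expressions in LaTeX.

A candidate is checked by its d/dx: the result must match f(x).
Check: d/dx[\frac{2 \sqrt{5} \operatorname{atan}{\left(\frac{\sqrt{5} x}{5} \right)}}{5}] = \frac{2}{x^{2} + 5} = f(x).

An antiderivative is F(x) = \frac{2 \sqrt{5} \operatorname{atan}{\left(\frac{\sqrt{5} x}{5} \right)}}{5}.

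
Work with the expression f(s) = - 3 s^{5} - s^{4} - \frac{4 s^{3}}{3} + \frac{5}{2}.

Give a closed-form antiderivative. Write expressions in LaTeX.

The integrand splits into summands that can be handled one at a time.
Check: d/ds[- \frac{s \left(15 s^{5} + 6 s^{4} + 10 s^{3} - 75\right)}{30}] = - 3 s^{5} - s^{4} - \frac{4 s^{3}}{3} + \frac{5}{2} = f(s).

An antiderivative is F(s) = - \frac{s \left(15 s^{5} + 6 s^{4} + 10 s^{3} - 75\right)}{30}.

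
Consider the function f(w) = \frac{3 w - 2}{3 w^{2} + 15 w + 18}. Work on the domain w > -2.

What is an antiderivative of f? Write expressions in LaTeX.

An antiderivative is F(w) = - \frac{8 \log{\left(w + 2 \right)}}{3} + \frac{11 \log{\left(w + 3 \right)}}{3}.

Factor the denominator (3 \left(w + 2\right) \left(w + 3\right)) and decompose: f = \frac{11}{3 \left(w + 3\right)} - \frac{8}{3 \left(w + 2\right)}; each piece integrates to a log, atan, or power term.
Check: d/dw[- \frac{8 \log{\left(w + 2 \right)}}{3} + \frac{11 \log{\left(w + 3 \right)}}{3}] = \frac{3 w - 2}{3 w^{2} + 15 w + 18} = f(w).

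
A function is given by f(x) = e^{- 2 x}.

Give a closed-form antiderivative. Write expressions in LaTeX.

An antiderivative is F(x) = - \frac{e^{- 2 x}}{2}.

Recover f(x) by differentiating a candidate F(x); any mismatch rules it out.
Check: d/dx[- \frac{e^{- 2 x}}{2}] = e^{- 2 x} = f(x).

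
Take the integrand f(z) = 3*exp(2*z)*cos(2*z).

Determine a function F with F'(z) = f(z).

A candidate is checked by its d/dz: the result must match f(z).
Check: d/dz[3*exp(2*z)*sin(2*z)/4 + 3*exp(2*z)*cos(2*z)/4] = 3*exp(2*z)*cos(2*z) = f(z).

An antiderivative is F(z) = 3*exp(2*z)*sin(2*z)/4 + 3*exp(2*z)*cos(2*z)/4.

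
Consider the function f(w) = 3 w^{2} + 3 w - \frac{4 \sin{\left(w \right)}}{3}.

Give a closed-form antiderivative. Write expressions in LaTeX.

Integrate term by term and add the pieces.
Check: d/dw[\frac{6 w^{3} + 9 w^{2} + 8 \cos{\left(w \right)} + 30}{6}] = 3 w^{2} + 3 w - \frac{4 \sin{\left(w \right)}}{3} = f(w).

An antiderivative is F(w) = \frac{6 w^{3} + 9 w^{2} + 8 \cos{\left(w \right)} + 30}{6}.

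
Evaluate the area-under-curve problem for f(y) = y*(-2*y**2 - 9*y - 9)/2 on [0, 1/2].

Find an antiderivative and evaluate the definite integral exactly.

The substitution u = y**2/2 + 3*y/2 works: f is exactly (dF/du)*(du/dy) for that inner function.
F(y) = -y**2*(y + 3)**2/4 is an antiderivative of f.
Check: d/dy[-y**2*(y + 3)**2/4] = -y**3 - 9*y**2/2 - 9*y/2, which equals f(y).
F(1/2) = -49/64; F(0) = 0.
Integral = F(1/2) - F(0) = -49/64.

Antiderivative: F(y) = -y**2*(y + 3)**2/4; value = -49/64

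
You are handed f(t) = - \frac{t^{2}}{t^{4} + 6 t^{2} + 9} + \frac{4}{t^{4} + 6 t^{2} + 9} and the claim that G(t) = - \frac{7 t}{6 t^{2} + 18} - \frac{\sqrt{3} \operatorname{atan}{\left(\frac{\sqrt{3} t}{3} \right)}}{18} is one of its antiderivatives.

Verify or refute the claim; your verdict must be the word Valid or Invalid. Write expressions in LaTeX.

d/dt[G] = \frac{t^{2} - 4}{t^{4} + 6 t^{2} + 9}
d/dt[G] - f(t) = \frac{2 t^{2} - 8}{t^{4} + 6 t^{2} + 9} != 0.

Invalid: d/dt[G] - f = \frac{2 t^{2} - 8}{t^{4} + 6 t^{2} + 9}, which is not 0.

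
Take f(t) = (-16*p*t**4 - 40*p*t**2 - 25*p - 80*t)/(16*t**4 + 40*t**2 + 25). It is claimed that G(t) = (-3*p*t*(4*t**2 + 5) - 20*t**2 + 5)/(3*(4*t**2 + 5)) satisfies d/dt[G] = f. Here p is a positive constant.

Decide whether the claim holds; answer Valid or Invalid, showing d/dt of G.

Valid. The derivative of G reproduces f.

d/dt[G] = (-16*p*t**4 - 40*p*t**2 - 25*p - 80*t)/(16*t**4 + 40*t**2 + 25)
This equals f(t) exactly, so the claim holds.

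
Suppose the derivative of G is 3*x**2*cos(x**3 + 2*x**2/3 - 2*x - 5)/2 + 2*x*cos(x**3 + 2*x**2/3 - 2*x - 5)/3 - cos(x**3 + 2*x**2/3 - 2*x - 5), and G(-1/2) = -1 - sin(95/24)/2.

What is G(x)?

G(x) = sin(x**3 + 2*x**2/3 - 2*x - 5)/2 - 1

G'(x) matches the chain-rule pattern g'(h)*h' with inner function h(x) = x**3 + 2*x**2/3 - 2*x - 5; substituting u = h(x) collapses the integral.
A general antiderivative is sin(x**3 + 2*x**2/3 - 2*x - 5)/2 + C.
The condition gives C = -1 - sin(95/24)/2 - (-sin(95/24)/2) = -1.
So G(x) = sin(x**3 + 2*x**2/3 - 2*x - 5)/2 - 1.
Check: d/dx[sin(x**3 + 2*x**2/3 - 2*x - 5)/2 - 1] = 3*x**2*cos(x**3 + 2*x**2/3 - 2*x - 5)/2 + 2*x*cos(x**3 + 2*x**2/3 - 2*x - 5)/3 - cos(x**3 + 2*x**2/3 - 2*x - 5) = G'(x).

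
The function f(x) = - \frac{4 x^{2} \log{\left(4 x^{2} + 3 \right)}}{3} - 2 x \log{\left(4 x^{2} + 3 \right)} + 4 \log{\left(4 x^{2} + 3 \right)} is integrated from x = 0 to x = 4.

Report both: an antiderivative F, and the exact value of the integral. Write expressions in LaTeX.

The integrand splits into summands that can be handled one at a time.
F(x) = - \frac{48 x^{3} \log{\left(4 x^{2} + 3 \right)} - 32 x^{3} + 108 x^{2} \log{\left(4 x^{2} + 3 \right)} - 108 x^{2} - 432 x \log{\left(4 x^{2} + 3 \right)} + 936 x + 81 \log{\left(x^{2} + \frac{3}{4} \right)} - 468 \sqrt{3} \operatorname{atan}{\left(\frac{2 \sqrt{3} x}{3} \right)}}{108} is an antiderivative of f.
Check: d/dx[- \frac{48 x^{3} \log{\left(4 x^{2} + 3 \right)} - 32 x^{3} + 108 x^{2} \log{\left(4 x^{2} + 3 \right)} - 108 x^{2} - 432 x \log{\left(4 x^{2} + 3 \right)} + 936 x + 81 \log{\left(x^{2} + \frac{3}{4} \right)} - 468 \sqrt{3} \operatorname{atan}{\left(\frac{2 \sqrt{3} x}{3} \right)}}{108}] = - \frac{4 x^{2} \log{\left(4 x^{2} + 3 \right)}}{3} - 2 x \log{\left(4 x^{2} + 3 \right)} + 4 \log{\left(4 x^{2} + 3 \right)} = f(x).
F(4) = - \frac{256 \log{\left(67 \right)}}{9} - \frac{3 \log{\left(\frac{67}{4} \right)}}{4} + \frac{8}{27} + \frac{13 \sqrt{3} \operatorname{atan}{\left(\frac{8 \sqrt{3}}{3} \right)}}{3}; F(0) = - \frac{3 \log{\left(\frac{3}{4} \right)}}{4}.
Integral = F(4) - F(0) = - \frac{256 \log{\left(67 \right)}}{9} - \frac{3 \log{\left(\frac{67}{4} \right)}}{4} + \frac{3 \log{\left(\frac{3}{4} \right)}}{4} + \frac{8}{27} + \frac{13 \sqrt{3} \operatorname{atan}{\left(\frac{8 \sqrt{3}}{3} \right)}}{3}.

Antiderivative: F(x) = - \frac{48 x^{3} \log{\left(4 x^{2} + 3 \right)} - 32 x^{3} + 108 x^{2} \log{\left(4 x^{2} + 3 \right)} - 108 x^{2} - 432 x \log{\left(4 x^{2} + 3 \right)} + 936 x + 81 \log{\left(x^{2} + \frac{3}{4} \right)} - 468 \sqrt{3} \operatorname{atan}{\left(\frac{2 \sqrt{3} x}{3} \right)}}{108}; value = - \frac{256 \log{\left(67 \right)}}{9} - \frac{3 \log{\left(\frac{67}{4} \right)}}{4} + \frac{3 \log{\left(\frac{3}{4} \right)}}{4} + \frac{8}{27} + \frac{13 \sqrt{3} \operatorname{atan}{\left(\frac{8 \sqrt{3}}{3} \right)}}{3}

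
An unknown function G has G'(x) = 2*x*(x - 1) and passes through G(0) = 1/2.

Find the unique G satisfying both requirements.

Since d/dx undoes antidifferentiation here, G(x) must give back the stated G'(x).
A general antiderivative is 2*x**3/3 - x**2 + C.
The condition gives C = 1/2 - (0) = 1/2.
So G(x) = 2*x**3/3 - x**2 + 1/2.
Check: d/dx[2*x**3/3 - x**2 + 1/2] = 2*x**2 - 2*x, which equals G'(x).

G(x) = 2*x**3/3 - x**2 + 1/2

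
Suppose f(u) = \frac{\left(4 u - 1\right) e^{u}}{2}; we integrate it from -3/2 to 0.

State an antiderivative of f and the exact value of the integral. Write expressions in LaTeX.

Antiderivative: F(u) = 2 u e^{u} - \frac{5 e^{u}}{2}; value = - \frac{5}{2} + \frac{11}{2 e^{\frac{3}{2}}}

Recognize the product-rule pattern: f = v'r + vr' with v = 2 u - \frac{5}{2}, r = e^{u}, so integration by parts undoes it.
F(u) = 2 u e^{u} - \frac{5 e^{u}}{2} is an antiderivative of f.
Check: d/du[2 u e^{u} - \frac{5 e^{u}}{2}] = 2 u e^{u} - \frac{e^{u}}{2}, which equals f(u).
F(0) = - \frac{5}{2}; F(-3/2) = - \frac{11}{2 e^{\frac{3}{2}}}.
Integral = F(0) - F(-3/2) = - \frac{5}{2} + \frac{11}{2 e^{\frac{3}{2}}}.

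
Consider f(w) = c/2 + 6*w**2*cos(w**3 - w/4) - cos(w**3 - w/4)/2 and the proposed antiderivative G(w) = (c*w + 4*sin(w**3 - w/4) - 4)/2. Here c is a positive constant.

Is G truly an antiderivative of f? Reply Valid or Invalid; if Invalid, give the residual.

d/dw[G] = c/2 + 6*w**2*cos(w**3 - w/4) - cos(w**3 - w/4)/2
This equals f(w) exactly, so the claim holds.

Valid: G'(w) = f(w).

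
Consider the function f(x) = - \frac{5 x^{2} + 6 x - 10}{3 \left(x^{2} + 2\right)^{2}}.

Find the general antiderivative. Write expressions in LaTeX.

f has the shape u'v + uv' for u = \frac{1}{x^{2} + 2} and v = \frac{5 x}{3} + 1 — it is the derivative of the product u*v.
Check: d/dx[\frac{5 x}{3 x^{2} + 6} + \frac{1}{x^{2} + 2}] = \frac{- 5 x^{2} - 6 x + 10}{3 x^{4} + 12 x^{2} + 12}, which equals f(x).

F(x) = \frac{5 x}{3 x^{2} + 6} + \frac{1}{x^{2} + 2} + C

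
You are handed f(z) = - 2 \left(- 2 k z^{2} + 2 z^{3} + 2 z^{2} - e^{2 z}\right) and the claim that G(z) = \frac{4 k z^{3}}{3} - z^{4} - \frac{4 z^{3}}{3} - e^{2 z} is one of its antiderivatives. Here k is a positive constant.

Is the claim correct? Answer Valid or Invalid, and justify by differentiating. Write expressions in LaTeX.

Invalid: d/dz[G] - f = - 4 e^{2 z}, which is not 0.

d/dz[G] = 4 k z^{2} - 4 z^{3} - 4 z^{2} - 2 e^{2 z}
d/dz[G] - f(z) = - 4 e^{2 z} != 0.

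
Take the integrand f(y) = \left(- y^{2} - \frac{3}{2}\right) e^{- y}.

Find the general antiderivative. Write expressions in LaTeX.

Recognize the product-rule pattern: f = u'v + uv' with u = y^{2} + 2 y + \frac{7}{2}, v = e^{- y}, so integration by parts undoes it.
Check: d/dy[\frac{\left(2 y^{2} + 4 y + 7\right) e^{- y}}{2}] = \frac{\left(- 2 y^{2} - 3\right) e^{- y}}{2}, which equals f(y).

F(y) = \frac{\left(2 y^{2} + 4 y + 7\right) e^{- y}}{2} + C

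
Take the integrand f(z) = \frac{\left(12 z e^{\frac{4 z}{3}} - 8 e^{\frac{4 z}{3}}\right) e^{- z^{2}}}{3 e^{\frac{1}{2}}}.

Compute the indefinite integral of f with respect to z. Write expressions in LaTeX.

F(z) = - \frac{2 e^{\frac{4 z}{3}} e^{- z^{2}}}{e^{\frac{1}{2}}} + C

f matches the chain-rule pattern g'(h)*h' with inner function h(z) = - z^{2} + \frac{4 z}{3} - \frac{1}{2}; substituting u = h(z) collapses the integral.
Check: d/dz[- \frac{2 e^{\frac{4 z}{3}} e^{- z^{2}}}{e^{\frac{1}{2}}}] = \frac{\left(12 z e^{\frac{4 z}{3}} - 8 e^{\frac{4 z}{3}}\right) e^{- z^{2}}}{3 e^{\frac{1}{2}}} = f(z).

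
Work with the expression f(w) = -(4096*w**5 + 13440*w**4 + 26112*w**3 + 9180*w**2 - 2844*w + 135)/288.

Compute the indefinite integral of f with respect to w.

F(w) = 4*w**5 + w**4 + w**2/2 - (4*w**2/3 + 5*w/2 - 1/4)**3 + C

An antiderivative F(w) passes only if d/dw[F] lands on f(w) exactly.
Check: d/dw[4*w**5 + w**4 + w**2/2 - (4*w**2/3 + 5*w/2 - 1/4)**3] = -128*w**5/9 - 140*w**4/3 - 272*w**3/3 - 255*w**2/8 + 79*w/8 - 15/32, which equals f(w).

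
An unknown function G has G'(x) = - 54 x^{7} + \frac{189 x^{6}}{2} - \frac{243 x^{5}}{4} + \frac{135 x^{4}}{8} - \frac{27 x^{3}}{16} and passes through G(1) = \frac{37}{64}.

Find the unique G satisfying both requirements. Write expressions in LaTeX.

G(x) = \frac{- 27 x^{4} \left(1 - 2 x\right)^{4} + 64}{64}

The substitution u = - \frac{3 x^{2}}{2} + \frac{3 x}{4} works: G'(x) is exactly (dG/du)*(du/dx) for that inner function.
A general antiderivative is - \frac{4 \left(- \frac{3 x^{2}}{2} + \frac{3 x}{4}\right)^{4}}{3} + C.
The condition gives C = \frac{37}{64} - (- \frac{27}{64}) = 1.
So G(x) = \frac{- 27 x^{4} \left(1 - 2 x\right)^{4} + 64}{64}.
Check: d/dx[\frac{- 27 x^{4} \left(1 - 2 x\right)^{4} + 64}{64}] = - 54 x^{7} + \frac{189 x^{6}}{2} - \frac{243 x^{5}}{4} + \frac{135 x^{4}}{8} - \frac{27 x^{3}}{16} = G'(x).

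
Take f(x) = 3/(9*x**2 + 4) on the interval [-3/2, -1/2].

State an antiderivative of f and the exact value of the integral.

Since d/dx undoes antidifferentiation here, F'(x) = f(x) is required of F(x).
F(x) = atan(3*x/2)/2 is an antiderivative of f.
Check: d/dx[atan(3*x/2)/2] = 3/(9*x**2 + 4) = f(x).
F(-1/2) = -atan(3/4)/2; F(-3/2) = -atan(9/4)/2.
Integral = F(-1/2) - F(-3/2) = -atan(3/4)/2 + atan(9/4)/2.

Antiderivative: F(x) = atan(3*x/2)/2; value = -atan(3/4)/2 + atan(9/4)/2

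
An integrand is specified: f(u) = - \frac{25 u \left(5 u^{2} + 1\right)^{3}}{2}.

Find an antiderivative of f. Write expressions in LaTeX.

An antiderivative is F(u) = - \frac{3125 u^{8}}{16} - \frac{625 u^{6}}{4} - \frac{375 u^{4}}{8} - \frac{25 u^{2}}{4}.

The substitution w = - \frac{5 u^{2}}{2} - \frac{1}{2} works: f is exactly (dF/dw)*(dw/du) for that inner function.
Check: d/du[- \frac{3125 u^{8}}{16} - \frac{625 u^{6}}{4} - \frac{375 u^{4}}{8} - \frac{25 u^{2}}{4}] = - \frac{3125 u^{7}}{2} - \frac{1875 u^{5}}{2} - \frac{375 u^{3}}{2} - \frac{25 u}{2}, which equals f(u).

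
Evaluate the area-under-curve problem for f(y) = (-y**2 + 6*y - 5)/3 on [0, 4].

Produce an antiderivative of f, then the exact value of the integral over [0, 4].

Antiderivative: F(y) = -y**3/9 + y**2 - 5*y/3; value = 20/9

An antiderivative F(y) passes only if d/dy[F] lands on f(y) exactly.
F(y) = -y**3/9 + y**2 - 5*y/3 is an antiderivative of f.
Check: d/dy[-y**3/9 + y**2 - 5*y/3] = -y**2/3 + 2*y - 5/3, which equals f(y).
F(4) = 20/9; F(0) = 0.
Integral = F(4) - F(0) = 20/9.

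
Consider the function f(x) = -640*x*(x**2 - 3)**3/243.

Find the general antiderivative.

The substitution u = 2*x**2/3 - 2 works: f is exactly (dF/du)*(du/dx) for that inner function.
Check: d/dx[-80*x**8/243 + 320*x**6/81 - 160*x**4/9 + 320*x**2/9] = -640*x**7/243 + 640*x**5/27 - 640*x**3/9 + 640*x/9, which equals f(x).

F(x) = -80*x**8/243 + 320*x**6/81 - 160*x**4/9 + 320*x**2/9 + C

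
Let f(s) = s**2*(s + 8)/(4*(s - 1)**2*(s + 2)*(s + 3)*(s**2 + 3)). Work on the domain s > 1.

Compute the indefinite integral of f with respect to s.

The denominator factors as 4*(s - 1)**2*(s + 2)*(s + 3)*(s**2 + 3); partial fractions split f into directly integrable pieces: -(19*s + 18)/(224*(s**2 + 3)) - 15/(256*(s + 3)) + 2/(21*(s + 2)) + 37/(768*(s - 1)) + 3/(64*(s - 1)**2).
Check: d/ds[37*log(s - 1)/768 + 2*log(s + 2)/21 - 15*log(s + 3)/256 - 19*log(s**2 + 3)/448 - 3*sqrt(3)*atan(sqrt(3)*s/3)/112 - 3/(64*s - 64)] = (s**3 + 8*s**2)/(4*s**6 + 12*s**5 + 8*s**3 - 12*s**2 - 84*s + 72), which equals f(s).

F(s) = 37*log(s - 1)/768 + 2*log(s + 2)/21 - 15*log(s + 3)/256 - 19*log(s**2 + 3)/448 - 3*sqrt(3)*atan(sqrt(3)*s/3)/112 - 3/(64*s - 64) + C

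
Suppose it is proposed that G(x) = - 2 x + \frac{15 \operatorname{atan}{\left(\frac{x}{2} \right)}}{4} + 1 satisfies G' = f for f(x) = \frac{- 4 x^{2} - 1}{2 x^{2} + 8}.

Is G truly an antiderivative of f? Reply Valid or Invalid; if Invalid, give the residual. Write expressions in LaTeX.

Valid - the claim checks out under differentiation.

d/dx[G] = \frac{- 4 x^{2} - 1}{2 x^{2} + 8}
This equals f(x) exactly, so the claim holds.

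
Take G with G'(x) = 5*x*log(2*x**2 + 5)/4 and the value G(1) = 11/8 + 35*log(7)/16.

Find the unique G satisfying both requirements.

G(x) = 5*x**2*log(2*x**2 + 5)/8 - 5*x**2/8 + 25*log(2*x**2 + 5)/16 + 2

A first test for any G(x): its x-derivative must equal the given G'(x).
A general antiderivative is 5*x**2*log(2*x**2 + 5)/8 - 5*x**2/8 + 25*log(2*x**2 + 5)/16 + C.
The condition gives C = 11/8 + 35*log(7)/16 - (-5/8 + 35*log(7)/16) = 2.
So G(x) = 5*x**2*log(2*x**2 + 5)/8 - 5*x**2/8 + 25*log(2*x**2 + 5)/16 + 2.
Check: d/dx[5*x**2*log(2*x**2 + 5)/8 - 5*x**2/8 + 25*log(2*x**2 + 5)/16 + 2] = 5*x*log(2*x**2 + 5)/4 = G'(x).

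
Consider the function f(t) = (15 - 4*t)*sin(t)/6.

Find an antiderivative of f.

An antiderivative is F(t) = 2*t*cos(t)/3 - 2*sin(t)/3 - 5*cos(t)/2.

An antiderivative F(t) passes only if d/dt[F] lands on f(t) exactly.
Check: d/dt[2*t*cos(t)/3 - 2*sin(t)/3 - 5*cos(t)/2] = -2*t*sin(t)/3 + 5*sin(t)/2, which equals f(t).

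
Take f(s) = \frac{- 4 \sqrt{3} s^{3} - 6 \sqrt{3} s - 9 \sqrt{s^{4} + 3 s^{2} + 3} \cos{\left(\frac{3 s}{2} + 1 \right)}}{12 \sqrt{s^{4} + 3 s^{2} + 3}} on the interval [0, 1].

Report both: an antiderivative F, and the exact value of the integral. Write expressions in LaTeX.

Antiderivative: F(s) = \frac{- \sqrt{3} \sqrt{s^{4} + 3 s^{2} + 3} - 3 \sin{\left(\frac{3 s}{2} + 1 \right)}}{6}; value = - \frac{\sqrt{21}}{6} - \frac{\sin{\left(\frac{5}{2} \right)}}{2} + \frac{\sin{\left(1 \right)}}{2} + \frac{1}{2}

Differentiate the proposed F(s) back; it has to land on f(s) exactly.
F(s) = \frac{- \sqrt{3} \sqrt{s^{4} + 3 s^{2} + 3} - 3 \sin{\left(\frac{3 s}{2} + 1 \right)}}{6} is an antiderivative of f.
Check: d/ds[\frac{- \sqrt{3} \sqrt{s^{4} + 3 s^{2} + 3} - 3 \sin{\left(\frac{3 s}{2} + 1 \right)}}{6}] = \frac{- 4 \sqrt{3} s^{3} - 6 \sqrt{3} s - 9 \sqrt{s^{4} + 3 s^{2} + 3} \cos{\left(\frac{3 s}{2} + 1 \right)}}{12 \sqrt{s^{4} + 3 s^{2} + 3}} = f(s).
F(1) = - \frac{\sqrt{21}}{6} - \frac{\sin{\left(\frac{5}{2} \right)}}{2}; F(0) = - \frac{1}{2} - \frac{\sin{\left(1 \right)}}{2}.
Integral = F(1) - F(0) = - \frac{\sqrt{21}}{6} - \frac{\sin{\left(\frac{5}{2} \right)}}{2} + \frac{\sin{\left(1 \right)}}{2} + \frac{1}{2}.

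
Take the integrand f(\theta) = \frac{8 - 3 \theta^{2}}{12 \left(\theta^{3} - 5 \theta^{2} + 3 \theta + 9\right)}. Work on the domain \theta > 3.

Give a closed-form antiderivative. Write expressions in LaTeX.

An antiderivative is F(\theta) = - \frac{53 \log{\left(\theta - 3 \right)}}{192} + \frac{5 \log{\left(\theta + 1 \right)}}{192} + \frac{19}{48 \theta - 144}.

The denominator factors as 12 \left(\theta - 3\right)^{2} \left(\theta + 1\right); partial fractions split f into directly integrable pieces: \frac{5}{192 \left(\theta + 1\right)} - \frac{53}{192 \left(\theta - 3\right)} - \frac{19}{48 \left(\theta - 3\right)^{2}}.
Check: d/d\theta[- \frac{53 \log{\left(\theta - 3 \right)}}{192} + \frac{5 \log{\left(\theta + 1 \right)}}{192} + \frac{19}{48 \theta - 144}] = \frac{8 - 3 \theta^{2}}{12 \theta^{3} - 60 \theta^{2} + 36 \theta + 108}, which equals f(\theta).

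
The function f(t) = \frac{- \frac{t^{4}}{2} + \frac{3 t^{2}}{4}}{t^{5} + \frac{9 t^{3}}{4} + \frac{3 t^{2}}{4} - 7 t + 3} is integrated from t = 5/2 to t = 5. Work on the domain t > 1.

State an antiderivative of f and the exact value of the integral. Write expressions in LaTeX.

Antiderivative: F(t) = \frac{\log{\left(t - 1 \right)}}{25} - \frac{5 \log{\left(t - \frac{1}{2} \right)}}{136} - \frac{27 \log{\left(t + \frac{3}{2} \right)}}{1000} - \frac{506 \log{\left(t^{2} + 4 \right)}}{2125} - \frac{66 \operatorname{atan}{\left(\frac{t}{2} \right)}}{2125}; value = - \frac{506 \log{\left(29 \right)}}{2125} - \frac{5 \log{\left(\frac{9}{2} \right)}}{136} - \frac{27 \log{\left(\frac{13}{2} \right)}}{1000} - \frac{66 \operatorname{atan}{\left(\frac{5}{2} \right)}}{2125} - \frac{\log{\left(\frac{3}{2} \right)}}{25} + \frac{5 \log{\left(2 \right)}}{136} + \frac{66 \operatorname{atan}{\left(\frac{5}{4} \right)}}{2125} + \frac{67 \log{\left(4 \right)}}{1000} + \frac{506 \log{\left(\frac{41}{4} \right)}}{2125}

The denominator factors as \left(t - 1\right) \left(2 t - 1\right) \left(2 t + 3\right) \left(t^{2} + 4\right); partial fractions split f into directly integrable pieces: - \frac{44 \left(23 t + 3\right)}{2125 \left(t^{2} + 4\right)} - \frac{27}{500 \left(2 t + 3\right)} - \frac{5}{68 \left(2 t - 1\right)} + \frac{1}{25 \left(t - 1\right)}.
F(t) = \frac{\log{\left(t - 1 \right)}}{25} - \frac{5 \log{\left(t - \frac{1}{2} \right)}}{136} - \frac{27 \log{\left(t + \frac{3}{2} \right)}}{1000} - \frac{506 \log{\left(t^{2} + 4 \right)}}{2125} - \frac{66 \operatorname{atan}{\left(\frac{t}{2} \right)}}{2125} is an antiderivative of f.
Check: d/dt[\frac{\log{\left(t - 1 \right)}}{25} - \frac{5 \log{\left(t - \frac{1}{2} \right)}}{136} - \frac{27 \log{\left(t + \frac{3}{2} \right)}}{1000} - \frac{506 \log{\left(t^{2} + 4 \right)}}{2125} - \frac{66 \operatorname{atan}{\left(\frac{t}{2} \right)}}{2125}] = \frac{- 2 t^{4} + 3 t^{2}}{4 t^{5} + 9 t^{3} + 3 t^{2} - 28 t + 12}, which equals f(t).
F(5) = - \frac{506 \log{\left(29 \right)}}{2125} - \frac{5 \log{\left(\frac{9}{2} \right)}}{136} - \frac{27 \log{\left(\frac{13}{2} \right)}}{1000} - \frac{66 \operatorname{atan}{\left(\frac{5}{2} \right)}}{2125} + \frac{\log{\left(4 \right)}}{25}; F(5/2) = - \frac{506 \log{\left(\frac{41}{4} \right)}}{2125} - \frac{27 \log{\left(4 \right)}}{1000} - \frac{66 \operatorname{atan}{\left(\frac{5}{4} \right)}}{2125} - \frac{5 \log{\left(2 \right)}}{136} + \frac{\log{\left(\frac{3}{2} \right)}}{25}.
Integral = F(5) - F(5/2) = - \frac{506 \log{\left(29 \right)}}{2125} - \frac{5 \log{\left(\frac{9}{2} \right)}}{136} - \frac{27 \log{\left(\frac{13}{2} \right)}}{1000} - \frac{66 \operatorname{atan}{\left(\frac{5}{2} \right)}}{2125} - \frac{\log{\left(\frac{3}{2} \right)}}{25} + \frac{5 \log{\left(2 \right)}}{136} + \frac{66 \operatorname{atan}{\left(\frac{5}{4} \right)}}{2125} + \frac{67 \log{\left(4 \right)}}{1000} + \frac{506 \log{\left(\frac{41}{4} \right)}}{2125}.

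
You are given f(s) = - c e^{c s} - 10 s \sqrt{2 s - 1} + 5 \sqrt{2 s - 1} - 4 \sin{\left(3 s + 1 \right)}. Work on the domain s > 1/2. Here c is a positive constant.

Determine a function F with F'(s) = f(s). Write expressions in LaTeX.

Integrate term by term and add the pieces.
Check: d/ds[- 4 s^{2} \sqrt{2 s - 1} + 4 s \sqrt{2 s - 1} - \sqrt{2 s - 1} - e^{c s} + \frac{4 \cos{\left(3 s + 1 \right)}}{3}] = \frac{- c \sqrt{2 s - 1} e^{c s} - 20 s^{2} + 20 s - 4 \sqrt{2 s - 1} \sin{\left(3 s + 1 \right)} - 5}{\sqrt{2 s - 1}}, which equals f(s).

An antiderivative is F(s) = - 4 s^{2} \sqrt{2 s - 1} + 4 s \sqrt{2 s - 1} - \sqrt{2 s - 1} - e^{c s} + \frac{4 \cos{\left(3 s + 1 \right)}}{3}.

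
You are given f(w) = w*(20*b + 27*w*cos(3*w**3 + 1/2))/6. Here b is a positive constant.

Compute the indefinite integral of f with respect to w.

Recover f(w) by differentiating a candidate F(w); any mismatch rules it out.
Check: d/dw[5*b*w**2/3 + sin(3*w**3 + 1/2)/2] = 10*b*w/3 + 9*w**2*cos(3*w**3 + 1/2)/2, which equals f(w).

F(w) = 5*b*w**2/3 + sin(3*w**3 + 1/2)/2 + C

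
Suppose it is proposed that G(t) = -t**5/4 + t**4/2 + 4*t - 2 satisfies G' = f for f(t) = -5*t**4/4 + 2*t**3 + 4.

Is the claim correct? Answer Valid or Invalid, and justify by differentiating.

d/dt[G] = -5*t**4/4 + 2*t**3 + 4
This equals f(t) exactly, so the claim holds.

Valid: G'(t) = f(t).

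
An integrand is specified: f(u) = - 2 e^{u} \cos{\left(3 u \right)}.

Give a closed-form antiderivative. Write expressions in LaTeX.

An antiderivative is F(u) = - \frac{3 e^{u} \sin{\left(3 u \right)}}{5} - \frac{e^{u} \cos{\left(3 u \right)}}{5}.

A candidate is checked by its d/du: the result must match f(u).
Check: d/du[- \frac{3 e^{u} \sin{\left(3 u \right)}}{5} - \frac{e^{u} \cos{\left(3 u \right)}}{5}] = - 2 e^{u} \cos{\left(3 u \right)} = f(u).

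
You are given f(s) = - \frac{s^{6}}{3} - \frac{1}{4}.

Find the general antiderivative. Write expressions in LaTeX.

Check any antiderivative F(s) by computing F'(s) and comparing it with f(s).
Check: d/ds[\frac{s \left(- 4 s^{6} - 21\right)}{84}] = - \frac{s^{6}}{3} - \frac{1}{4} = f(s).

F(s) = \frac{s \left(- 4 s^{6} - 21\right)}{84} + C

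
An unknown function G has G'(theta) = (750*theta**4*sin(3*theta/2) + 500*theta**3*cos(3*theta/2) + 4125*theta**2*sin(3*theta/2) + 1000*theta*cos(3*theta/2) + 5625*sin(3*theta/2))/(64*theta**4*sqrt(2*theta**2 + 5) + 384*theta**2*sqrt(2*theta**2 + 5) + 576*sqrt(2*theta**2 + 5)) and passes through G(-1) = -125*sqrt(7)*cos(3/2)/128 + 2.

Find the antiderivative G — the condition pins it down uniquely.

G(theta) = -125*sqrt(2*theta**2 + 5)*cos(3*theta/2)/(32*theta**2 + 96) + 2

Check a candidate G(theta) by differentiating: d/dtheta[G] must match the given G'(theta).
A general antiderivative is -125*sqrt(2*theta**2 + 5)*cos(3*theta/2)/(16*(2*theta**2 + 6)) + C.
The condition gives C = -125*sqrt(7)*cos(3/2)/128 + 2 - (-125*sqrt(7)*cos(3/2)/128) = 2.
So G(theta) = -125*sqrt(2*theta**2 + 5)*cos(3*theta/2)/(32*theta**2 + 96) + 2.
Check: d/dtheta[-125*sqrt(2*theta**2 + 5)*cos(3*theta/2)/(32*theta**2 + 96) + 2] = (750*theta**4*sin(3*theta/2) + 500*theta**3*cos(3*theta/2) + 4125*theta**2*sin(3*theta/2) + 1000*theta*cos(3*theta/2) + 5625*sin(3*theta/2))/(64*theta**4*sqrt(2*theta**2 + 5) + 384*theta**2*sqrt(2*theta**2 + 5) + 576*sqrt(2*theta**2 + 5)) = G'(theta).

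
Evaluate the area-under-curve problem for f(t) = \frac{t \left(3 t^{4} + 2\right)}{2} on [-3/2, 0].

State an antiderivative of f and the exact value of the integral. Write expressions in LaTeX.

Antiderivative: F(t) = \frac{t^{2} \left(t^{4} + 2\right)}{4}; value = - \frac{1017}{256}

Check any antiderivative F(t) by computing F'(t) and comparing it with f(t).
F(t) = \frac{t^{2} \left(t^{4} + 2\right)}{4} is an antiderivative of f.
Check: d/dt[\frac{t^{2} \left(t^{4} + 2\right)}{4}] = \frac{3 t^{5}}{2} + t, which equals f(t).
F(0) = 0; F(-3/2) = \frac{1017}{256}.
Integral = F(0) - F(-3/2) = - \frac{1017}{256}.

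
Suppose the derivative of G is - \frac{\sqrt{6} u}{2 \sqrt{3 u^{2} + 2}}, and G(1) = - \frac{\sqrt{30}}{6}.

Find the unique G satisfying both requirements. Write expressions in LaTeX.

G(u) = - \frac{\sqrt{6} \sqrt{3 u^{2} + 2}}{6}

The substitution w = 2 u^{2} + \frac{4}{3} works: G'(u) is exactly (dG/dw)*(dw/du) for that inner function.
A general antiderivative is - \frac{\sqrt{2 u^{2} + \frac{4}{3}}}{2} + C.
The condition gives C = - \frac{\sqrt{30}}{6} - (- \frac{\sqrt{30}}{6}) = 0.
So G(u) = - \frac{\sqrt{6} \sqrt{3 u^{2} + 2}}{6}.
Check: d/du[- \frac{\sqrt{6} \sqrt{3 u^{2} + 2}}{6}] = - \frac{\sqrt{6} u}{2 \sqrt{3 u^{2} + 2}} = G'(u).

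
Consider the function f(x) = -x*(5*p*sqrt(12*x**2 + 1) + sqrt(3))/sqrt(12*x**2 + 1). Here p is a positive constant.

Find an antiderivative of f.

An antiderivative is F(x) = (-30*p*x**2 - sqrt(3)*sqrt(12*x**2 + 1))/12.

Differentiate the proposed F(x) back; it has to land on f(x) exactly.
Check: d/dx[(-30*p*x**2 - sqrt(3)*sqrt(12*x**2 + 1))/12] = (-5*p*x*sqrt(12*x**2 + 1) - sqrt(3)*x)/sqrt(12*x**2 + 1), which equals f(x).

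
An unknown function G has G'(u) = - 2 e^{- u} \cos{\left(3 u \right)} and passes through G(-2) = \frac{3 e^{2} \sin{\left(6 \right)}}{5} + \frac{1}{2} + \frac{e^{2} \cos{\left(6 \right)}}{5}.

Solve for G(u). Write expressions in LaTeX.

Recover the given G'(u) by differentiating a candidate G(u); any mismatch rules it out.
A general antiderivative is - \frac{3 e^{- u} \sin{\left(3 u \right)}}{5} + \frac{e^{- u} \cos{\left(3 u \right)}}{5} + C.
The condition gives C = \frac{3 e^{2} \sin{\left(6 \right)}}{5} + \frac{1}{2} + \frac{e^{2} \cos{\left(6 \right)}}{5} - (\frac{3 e^{2} \sin{\left(6 \right)}}{5} + \frac{e^{2} \cos{\left(6 \right)}}{5}) = \frac{1}{2}.
So G(u) = \frac{1}{2} - \frac{3 e^{- u} \sin{\left(3 u \right)}}{5} + \frac{e^{- u} \cos{\left(3 u \right)}}{5}.
Check: d/du[\frac{1}{2} - \frac{3 e^{- u} \sin{\left(3 u \right)}}{5} + \frac{e^{- u} \cos{\left(3 u \right)}}{5}] = - 2 e^{- u} \cos{\left(3 u \right)} = G'(u).

G(u) = \frac{1}{2} - \frac{3 e^{- u} \sin{\left(3 u \right)}}{5} + \frac{e^{- u} \cos{\left(3 u \right)}}{5}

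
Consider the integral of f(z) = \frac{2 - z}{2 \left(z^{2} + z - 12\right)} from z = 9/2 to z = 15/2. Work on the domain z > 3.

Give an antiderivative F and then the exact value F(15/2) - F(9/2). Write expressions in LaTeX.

Antiderivative: F(z) = - \frac{\log{\left(z - 3 \right)}}{14} - \frac{3 \log{\left(z + 4 \right)}}{7}; value = - \frac{3 \log{\left(\frac{23}{2} \right)}}{7} - \frac{\log{\left(\frac{9}{2} \right)}}{14} + \frac{\log{\left(\frac{3}{2} \right)}}{14} + \frac{3 \log{\left(\frac{17}{2} \right)}}{7}

The denominator factors as 2 \left(z - 3\right) \left(z + 4\right); partial fractions split f into directly integrable pieces: - \frac{3}{7 \left(z + 4\right)} - \frac{1}{14 \left(z - 3\right)}.
F(z) = - \frac{\log{\left(z - 3 \right)}}{14} - \frac{3 \log{\left(z + 4 \right)}}{7} is an antiderivative of f.
Check: d/dz[- \frac{\log{\left(z - 3 \right)}}{14} - \frac{3 \log{\left(z + 4 \right)}}{7}] = \frac{2 - z}{2 z^{2} + 2 z - 24}, which equals f(z).
F(15/2) = - \frac{3 \log{\left(\frac{23}{2} \right)}}{7} - \frac{\log{\left(\frac{9}{2} \right)}}{14}; F(9/2) = - \frac{3 \log{\left(\frac{17}{2} \right)}}{7} - \frac{\log{\left(\frac{3}{2} \right)}}{14}.
Integral = F(15/2) - F(9/2) = - \frac{3 \log{\left(\frac{23}{2} \right)}}{7} - \frac{\log{\left(\frac{9}{2} \right)}}{14} + \frac{\log{\left(\frac{3}{2} \right)}}{14} + \frac{3 \log{\left(\frac{17}{2} \right)}}{7}.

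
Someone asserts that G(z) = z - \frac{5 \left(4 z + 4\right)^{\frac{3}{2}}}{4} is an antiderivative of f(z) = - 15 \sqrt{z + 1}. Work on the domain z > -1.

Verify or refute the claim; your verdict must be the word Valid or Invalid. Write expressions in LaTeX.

Invalid: d/dz[G] - f = 1, which is not 0.

d/dz[G] = 1 - 15 \sqrt{z + 1}
d/dz[G] - f(z) = 1 != 0.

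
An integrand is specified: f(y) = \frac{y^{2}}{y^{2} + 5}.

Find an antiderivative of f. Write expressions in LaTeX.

Check any antiderivative F(y) by computing F'(y) and comparing it with f(y).
Check: d/dy[y - \sqrt{5} \operatorname{atan}{\left(\frac{\sqrt{5} y}{5} \right)}] = \frac{y^{2}}{y^{2} + 5} = f(y).

An antiderivative is F(y) = y - \sqrt{5} \operatorname{atan}{\left(\frac{\sqrt{5} y}{5} \right)}.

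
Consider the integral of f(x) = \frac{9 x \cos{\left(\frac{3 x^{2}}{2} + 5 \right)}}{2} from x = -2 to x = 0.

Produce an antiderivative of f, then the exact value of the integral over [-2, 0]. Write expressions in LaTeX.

Antiderivative: F(x) = \frac{3 \sin{\left(\frac{3 x^{2}}{2} + 5 \right)}}{2}; value = \frac{3 \sin{\left(5 \right)}}{2} - \frac{3 \sin{\left(11 \right)}}{2}

The substitution u = \frac{3 x^{2}}{2} + 5 works: f is exactly (dF/du)*(du/dx) for that inner function.
F(x) = \frac{3 \sin{\left(\frac{3 x^{2}}{2} + 5 \right)}}{2} is an antiderivative of f.
Check: d/dx[\frac{3 \sin{\left(\frac{3 x^{2}}{2} + 5 \right)}}{2}] = \frac{9 x \cos{\left(\frac{3 x^{2}}{2} + 5 \right)}}{2} = f(x).
F(0) = \frac{3 \sin{\left(5 \right)}}{2}; F(-2) = \frac{3 \sin{\left(11 \right)}}{2}.
Integral = F(0) - F(-2) = \frac{3 \sin{\left(5 \right)}}{2} - \frac{3 \sin{\left(11 \right)}}{2}.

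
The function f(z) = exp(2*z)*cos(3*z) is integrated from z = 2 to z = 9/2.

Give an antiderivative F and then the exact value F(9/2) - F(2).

Antiderivative: F(z) = (3*sin(3*z) + 2*cos(3*z))*exp(2*z)/13; value = -2*exp(4)*cos(6)/13 - 3*exp(4)*sin(6)/13 + 2*exp(9)*cos(27/2)/13 + 3*exp(9)*sin(27/2)/13

For F(z) to be correct the identity F'(z) - f(z) = 0 must hold.
F(z) = (3*sin(3*z) + 2*cos(3*z))*exp(2*z)/13 is an antiderivative of f.
Check: d/dz[(3*sin(3*z) + 2*cos(3*z))*exp(2*z)/13] = exp(2*z)*cos(3*z) = f(z).
F(9/2) = 2*exp(9)*cos(27/2)/13 + 3*exp(9)*sin(27/2)/13; F(2) = 3*exp(4)*sin(6)/13 + 2*exp(4)*cos(6)/13.
Integral = F(9/2) - F(2) = -2*exp(4)*cos(6)/13 - 3*exp(4)*sin(6)/13 + 2*exp(9)*cos(27/2)/13 + 3*exp(9)*sin(27/2)/13.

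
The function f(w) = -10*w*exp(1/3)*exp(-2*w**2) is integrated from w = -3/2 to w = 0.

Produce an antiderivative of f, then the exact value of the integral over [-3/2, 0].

Antiderivative: F(w) = 5*exp(1/3)*exp(-2*w**2)/2; value = -5*exp(-25/6)/2 + 5*exp(1/3)/2

The substitution u = 1/3 - 2*w**2 works: f is exactly (dF/du)*(du/dw) for that inner function.
F(w) = 5*exp(1/3)*exp(-2*w**2)/2 is an antiderivative of f.
Check: d/dw[5*exp(1/3)*exp(-2*w**2)/2] = -10*w*exp(1/3)*exp(-2*w**2) = f(w).
F(0) = 5*exp(1/3)/2; F(-3/2) = 5*exp(-25/6)/2.
Integral = F(0) - F(-3/2) = -5*exp(-25/6)/2 + 5*exp(1/3)/2.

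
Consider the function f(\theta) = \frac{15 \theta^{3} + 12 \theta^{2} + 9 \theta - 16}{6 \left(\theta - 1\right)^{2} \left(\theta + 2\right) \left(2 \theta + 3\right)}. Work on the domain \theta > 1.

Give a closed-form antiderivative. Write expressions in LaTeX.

An antiderivative is F(\theta) = \frac{76 \theta \log{\left(\theta - 1 \right)} - 153 \theta \log{\left(\theta + \frac{3}{2} \right)} + 212 \theta \log{\left(\theta + 2 \right)} - 76 \log{\left(\theta - 1 \right)} + 153 \log{\left(\theta + \frac{3}{2} \right)} - 212 \log{\left(\theta + 2 \right)} - 24}{108 \theta - 108}.

The denominator factors as 6 \left(\theta - 1\right)^{2} \left(\theta + 2\right) \left(2 \theta + 3\right); partial fractions split f into directly integrable pieces: - \frac{17}{6 \left(2 \theta + 3\right)} + \frac{53}{27 \left(\theta + 2\right)} + \frac{19}{27 \left(\theta - 1\right)} + \frac{2}{9 \left(\theta - 1\right)^{2}}.
Check: d/d\theta[\frac{76 \theta \log{\left(\theta - 1 \right)} - 153 \theta \log{\left(\theta + \frac{3}{2} \right)} + 212 \theta \log{\left(\theta + 2 \right)} - 76 \log{\left(\theta - 1 \right)} + 153 \log{\left(\theta + \frac{3}{2} \right)} - 212 \log{\left(\theta + 2 \right)} - 24}{108 \theta - 108}] = \frac{15 \theta^{3} + 12 \theta^{2} + 9 \theta - 16}{12 \theta^{4} + 18 \theta^{3} - 36 \theta^{2} - 30 \theta + 36}, which equals f(\theta).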